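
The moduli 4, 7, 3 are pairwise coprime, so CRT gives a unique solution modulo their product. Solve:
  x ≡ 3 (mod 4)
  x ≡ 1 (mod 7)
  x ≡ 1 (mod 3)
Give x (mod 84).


Moduli 4, 7, 3 are pairwise coprime; by CRT there is a unique solution modulo M = 4 · 7 · 3 = 84.
Solve pairwise, accumulating the modulus:
  Start with x ≡ 3 (mod 4).
  Combine with x ≡ 1 (mod 7): since gcd(4, 7) = 1, we get a unique residue mod 28.
    Write x = 3 + 4·t and substitute into x ≡ 1 (mod 7): 4·t ≡ 1 − 3 = -2 (mod 7).
    Reduce coefficients mod 7: 4·t ≡ 5 (mod 7).
    The inverse of 4 mod 7 is 2 (since 4·2 = 8 = 1·7 + 1), so t ≡ 2·5 = 10 ≡ 3 (mod 7).
    Then x = 3 + 4·3 = 15, valid modulo lcm(4, 7) = 28: x ≡ 15 (mod 28).
  Combine with x ≡ 1 (mod 3): since gcd(28, 3) = 1, we get a unique residue mod 84.
    Write x = 15 + 28·t and substitute into x ≡ 1 (mod 3): 28·t ≡ 1 − 15 = -14 (mod 3).
    Reduce coefficients mod 3: 1·t ≡ 1 (mod 3).
    So t ≡ 1 (mod 3).
    Then x = 15 + 28·1 = 43, valid modulo lcm(28, 3) = 84: x ≡ 43 (mod 84).
Verify: 43 mod 4 = 3 ✓, 43 mod 7 = 1 ✓, 43 mod 3 = 1 ✓.

x ≡ 43 (mod 84).


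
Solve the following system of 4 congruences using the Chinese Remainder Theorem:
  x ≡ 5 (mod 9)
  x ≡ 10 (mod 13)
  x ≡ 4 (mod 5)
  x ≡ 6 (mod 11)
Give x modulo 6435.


Product of moduli M = 9 · 13 · 5 · 11 = 6435.
Merge one congruence at a time:
  Start: x ≡ 5 (mod 9).
  Combine with x ≡ 10 (mod 13); new modulus lcm = 117.
    Write x = 5 + 9·t and substitute into x ≡ 10 (mod 13): 9·t ≡ 10 − 5 = 5 (mod 13).
    The inverse of 9 mod 13 is 3 (since 9·3 = 27 = 2·13 + 1), so t ≡ 3·5 = 15 ≡ 2 (mod 13).
    Then x = 5 + 9·2 = 23, valid modulo lcm(9, 13) = 117: x ≡ 23 (mod 117).
  Combine with x ≡ 4 (mod 5); new modulus lcm = 585.
    Write x = 23 + 117·t and substitute into x ≡ 4 (mod 5): 117·t ≡ 4 − 23 = -19 (mod 5).
    Reduce coefficients mod 5: 2·t ≡ 1 (mod 5).
    The inverse of 2 mod 5 is 3 (since 2·3 = 6 = 1·5 + 1), so t ≡ 3·1 = 3 ≡ 3 (mod 5).
    Then x = 23 + 117·3 = 374, valid modulo lcm(117, 5) = 585: x ≡ 374 (mod 585).
  Combine with x ≡ 6 (mod 11); new modulus lcm = 6435.
    Write x = 374 + 585·t and substitute into x ≡ 6 (mod 11): 585·t ≡ 6 − 374 = -368 (mod 11).
    Reduce coefficients mod 11: 2·t ≡ 6 (mod 11).
    The inverse of 2 mod 11 is 6 (since 2·6 = 12 = 1·11 + 1), so t ≡ 6·6 = 36 ≡ 3 (mod 11).
    Then x = 374 + 585·3 = 2129, valid modulo lcm(585, 11) = 6435: x ≡ 2129 (mod 6435).
Verify against each original: 2129 mod 9 = 5, 2129 mod 13 = 10, 2129 mod 5 = 4, 2129 mod 11 = 6.

x ≡ 2129 (mod 6435).


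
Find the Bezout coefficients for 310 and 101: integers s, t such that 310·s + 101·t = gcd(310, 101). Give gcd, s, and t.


Euclidean algorithm on (310, 101) — divide until remainder is 0:
  310 = 3 · 101 + 7
  101 = 14 · 7 + 3
  7 = 2 · 3 + 1
  3 = 3 · 1 + 0
gcd(310, 101) = 1.
Track Bezout coefficients alongside the remainders: start with r₀ = 310 = a·1 + b·0 (s = 1, t = 0) and r₁ = 101 = a·0 + b·1 (s = 0, t = 1); each new remainder r_{k+1} = r_{k-1} − q_k·r_k inherits s_{k+1} = s_{k-1} − q_k·s_k, t_{k+1} = t_{k-1} − q_k·t_k, so r_k = a·s_k + b·t_k at every step:
  q = 3: r = 7, s = 1 − 3·0 = 1, t = 0 − 3·1 = -3  (check: 310·1 + 101·(-3) = 7)
  q = 14: r = 3, s = 0 − 14·1 = -14, t = 1 − 14·(-3) = 43  (check: 310·(-14) + 101·43 = 3)
  q = 2: r = 1, s = 1 − 2·(-14) = 29, t = -3 − 2·43 = -89  (check: 310·29 + 101·(-89) = 1)
The row with r = 1 (the gcd) gives the Bezout coefficients s = 29, t = -89.
Result: 310 · (29) + 101 · (-89) = 1.

gcd(310, 101) = 1; s = 29, t = -89 (check: 310·29 + 101·(-89) = 1).


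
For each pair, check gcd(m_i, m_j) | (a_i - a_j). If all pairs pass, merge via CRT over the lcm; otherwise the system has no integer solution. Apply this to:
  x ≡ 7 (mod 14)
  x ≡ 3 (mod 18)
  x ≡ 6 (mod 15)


Moduli 14, 18, 15 are not pairwise coprime, so CRT works modulo lcm(m_i) when all pairwise compatibility conditions hold.
Pairwise compatibility: gcd(m_i, m_j) must divide a_i - a_j for every pair.
Merge one congruence at a time:
  Start: x ≡ 7 (mod 14).
  Combine with x ≡ 3 (mod 18): gcd(14, 18) = 2; 3 - 7 = -4, which IS divisible by 2, so compatible.
    Write x = 7 + 14·t and substitute into x ≡ 3 (mod 18): 14·t ≡ 3 − 7 = -4 (mod 18).
    Divide the congruence (and modulus) by g = 2: 7·t ≡ -2 (mod 9).
    Reduce coefficients mod 9: 7·t ≡ 7 (mod 9).
    The inverse of 7 mod 9 is 4 (since 7·4 = 28 = 3·9 + 1), so t ≡ 4·7 = 28 ≡ 1 (mod 9).
    Then x = 7 + 14·1 = 21, valid modulo lcm(14, 18) = 126: x ≡ 21 (mod 126).
  Combine with x ≡ 6 (mod 15): gcd(126, 15) = 3; 6 - 21 = -15, which IS divisible by 3, so compatible.
    Write x = 21 + 126·t and substitute into x ≡ 6 (mod 15): 126·t ≡ 6 − 21 = -15 (mod 15).
    Divide the congruence (and modulus) by g = 3: 42·t ≡ -5 (mod 5).
    Reduce coefficients mod 5: 2·t ≡ 0 (mod 5).
    The inverse of 2 mod 5 is 3 (since 2·3 = 6 = 1·5 + 1), so t ≡ 3·0 = 0 ≡ 0 (mod 5).
    Then x = 21 + 126·0 = 21, valid modulo lcm(126, 15) = 630: x ≡ 21 (mod 630).
Verify: 21 mod 14 = 7, 21 mod 18 = 3, 21 mod 15 = 6.

x ≡ 21 (mod 630).


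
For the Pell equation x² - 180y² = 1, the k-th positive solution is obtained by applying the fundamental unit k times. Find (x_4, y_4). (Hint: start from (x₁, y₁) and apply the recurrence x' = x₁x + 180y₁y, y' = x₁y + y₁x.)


Step 1: Find the fundamental solution (x₁, y₁) of x² - 180y² = 1.
  Expand √180 as a continued fraction. a₀ = ⌊√180⌋ = 13; iterate m_{k+1} = d_k·a_k − m_k, d_{k+1} = (180 − m_{k+1}²)/d_k, a_{k+1} = ⌊(a₀ + m_{k+1})/d_{k+1}⌋ (starting m₀ = 0, d₀ = 1), with convergents p_k = a_k·p_{k-1} + p_{k-2}, q_k = a_k·q_{k-1} + q_{k-2} (p₋₁ = 1, q₋₁ = 0):
  k = 0: a₀ = 13; p₀/q₀ = 13/1; p₀² − 180·q₀² = 169 − 180 = -11.
  k = 1: m = 13, d = 11, a = ⌊(13 + 13)/11⌋ = 2; p/q = (2·13 + 1)/(2·1 + 0) = 27/2; p² − 180·q² = 729 − 720 = 9.
  k = 2: m = 9, d = 9, a = ⌊(13 + 9)/9⌋ = 2; p/q = (2·27 + 13)/(2·2 + 1) = 67/5; p² − 180·q² = 4489 − 4500 = -11.
  k = 3: m = 9, d = 11, a = ⌊(13 + 9)/11⌋ = 2; p/q = (2·67 + 27)/(2·5 + 2) = 161/12; p² − 180·q² = 25921 − 25920 = 1.
  The first convergent with p² − 180·q² = 1 gives the fundamental solution (x₁, y₁) = (161, 12).
Step 2: Apply the recurrence (x_{n+1}, y_{n+1}) = (x₁x_n + 180y₁y_n, x₁y_n + y₁x_n) repeatedly.
  From (x_1, y_1) = (161, 12): x_2 = 161·161 + 180·12·12 = 51841; y_2 = 161·12 + 12·161 = 3864.
  From (x_2, y_2) = (51841, 3864): x_3 = 161·51841 + 180·12·3864 = 16692641; y_3 = 161·3864 + 12·51841 = 1244196.
  From (x_3, y_3) = (16692641, 1244196): x_4 = 161·16692641 + 180·12·1244196 = 5374978561; y_4 = 161·1244196 + 12·16692641 = 400627248.
Step 3: Verify x_4² - 180·y_4² = 28890394531209630721 - 28890394531209630720 = 1 (should be 1). ✓

(x_1, y_1) = (161, 12); (x_4, y_4) = (5374978561, 400627248).


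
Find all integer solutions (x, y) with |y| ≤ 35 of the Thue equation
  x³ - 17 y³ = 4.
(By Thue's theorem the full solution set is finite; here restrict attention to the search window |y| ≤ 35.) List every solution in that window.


The equation is x³ - 17y³ = 4. For fixed y, x³ = 17·y³ + 4, so a solution requires the RHS to be a perfect cube.
Strategy: iterate y from -35 to 35, compute RHS = 17·y³ + 4, and check whether it is a (positive or negative) perfect cube.
Check small values of y:
  y = 0: RHS = 4 is not a perfect cube.
  y = 1: RHS = 21 is not a perfect cube.
  y = -1: RHS = -13 is not a perfect cube.
  y = 2: RHS = 140 is not a perfect cube.
  y = -2: RHS = -132 is not a perfect cube.
  y = 3: RHS = 463 is not a perfect cube.
  y = -3: RHS = -455 is not a perfect cube.
Continuing the search up to |y| = 35 finds no solutions either.
No (x, y) in the scanned range satisfies the equation.

No integer solutions with |y| ≤ 35.


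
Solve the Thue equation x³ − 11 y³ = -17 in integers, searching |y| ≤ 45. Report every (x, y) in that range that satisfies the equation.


The equation is x³ - 11y³ = -17. For fixed y, x³ = 11·y³ − 17, so a solution requires the RHS to be a perfect cube.
Strategy: iterate y from -45 to 45, compute RHS = 11·y³ − 17, and check whether it is a (positive or negative) perfect cube.
Check small values of y:
  y = 0: RHS = -17 is not a perfect cube.
  y = 1: RHS = -6 is not a perfect cube.
  y = -1: RHS = -28 is not a perfect cube.
  y = 2: RHS = 71 is not a perfect cube.
  y = -2: RHS = -105 is not a perfect cube.
  y = 3: RHS = 280 is not a perfect cube.
  y = -3: RHS = -314 is not a perfect cube.
Continuing the search up to |y| = 45 finds no solutions either.
No (x, y) in the scanned range satisfies the equation.

No integer solutions with |y| ≤ 45.


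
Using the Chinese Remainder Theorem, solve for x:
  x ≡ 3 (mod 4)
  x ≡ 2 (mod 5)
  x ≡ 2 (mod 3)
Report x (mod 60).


Moduli 4, 5, 3 are pairwise coprime; by CRT there is a unique solution modulo M = 4 · 5 · 3 = 60.
Solve pairwise, accumulating the modulus:
  Start with x ≡ 3 (mod 4).
  Combine with x ≡ 2 (mod 5): since gcd(4, 5) = 1, we get a unique residue mod 20.
    Write x = 3 + 4·t and substitute into x ≡ 2 (mod 5): 4·t ≡ 2 − 3 = -1 (mod 5).
    Reduce coefficients mod 5: 4·t ≡ 4 (mod 5).
    The inverse of 4 mod 5 is 4 (since 4·4 = 16 = 3·5 + 1), so t ≡ 4·4 = 16 ≡ 1 (mod 5).
    Then x = 3 + 4·1 = 7, valid modulo lcm(4, 5) = 20: x ≡ 7 (mod 20).
  Combine with x ≡ 2 (mod 3): since gcd(20, 3) = 1, we get a unique residue mod 60.
    Write x = 7 + 20·t and substitute into x ≡ 2 (mod 3): 20·t ≡ 2 − 7 = -5 (mod 3).
    Reduce coefficients mod 3: 2·t ≡ 1 (mod 3).
    The inverse of 2 mod 3 is 2 (since 2·2 = 4 = 1·3 + 1), so t ≡ 2·1 = 2 ≡ 2 (mod 3).
    Then x = 7 + 20·2 = 47, valid modulo lcm(20, 3) = 60: x ≡ 47 (mod 60).
Verify: 47 mod 4 = 3 ✓, 47 mod 5 = 2 ✓, 47 mod 3 = 2 ✓.

x ≡ 47 (mod 60).


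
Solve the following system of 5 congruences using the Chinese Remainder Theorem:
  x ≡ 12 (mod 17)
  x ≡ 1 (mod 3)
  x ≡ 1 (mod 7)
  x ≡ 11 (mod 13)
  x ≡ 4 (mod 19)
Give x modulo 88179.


Product of moduli M = 17 · 3 · 7 · 13 · 19 = 88179.
Merge one congruence at a time:
  Start: x ≡ 12 (mod 17).
  Combine with x ≡ 1 (mod 3); new modulus lcm = 51.
    Write x = 12 + 17·t and substitute into x ≡ 1 (mod 3): 17·t ≡ 1 − 12 = -11 (mod 3).
    Reduce coefficients mod 3: 2·t ≡ 1 (mod 3).
    The inverse of 2 mod 3 is 2 (since 2·2 = 4 = 1·3 + 1), so t ≡ 2·1 = 2 ≡ 2 (mod 3).
    Then x = 12 + 17·2 = 46, valid modulo lcm(17, 3) = 51: x ≡ 46 (mod 51).
  Combine with x ≡ 1 (mod 7); new modulus lcm = 357.
    Write x = 46 + 51·t and substitute into x ≡ 1 (mod 7): 51·t ≡ 1 − 46 = -45 (mod 7).
    Reduce coefficients mod 7: 2·t ≡ 4 (mod 7).
    The inverse of 2 mod 7 is 4 (since 2·4 = 8 = 1·7 + 1), so t ≡ 4·4 = 16 ≡ 2 (mod 7).
    Then x = 46 + 51·2 = 148, valid modulo lcm(51, 7) = 357: x ≡ 148 (mod 357).
  Combine with x ≡ 11 (mod 13); new modulus lcm = 4641.
    Write x = 148 + 357·t and substitute into x ≡ 11 (mod 13): 357·t ≡ 11 − 148 = -137 (mod 13).
    Reduce coefficients mod 13: 6·t ≡ 6 (mod 13).
    The inverse of 6 mod 13 is 11 (since 6·11 = 66 = 5·13 + 1), so t ≡ 11·6 = 66 ≡ 1 (mod 13).
    Then x = 148 + 357·1 = 505, valid modulo lcm(357, 13) = 4641: x ≡ 505 (mod 4641).
  Combine with x ≡ 4 (mod 19); new modulus lcm = 88179.
    Write x = 505 + 4641·t and substitute into x ≡ 4 (mod 19): 4641·t ≡ 4 − 505 = -501 (mod 19).
    Reduce coefficients mod 19: 5·t ≡ 12 (mod 19).
    The inverse of 5 mod 19 is 4 (since 5·4 = 20 = 1·19 + 1), so t ≡ 4·12 = 48 ≡ 10 (mod 19).
    Then x = 505 + 4641·10 = 46915, valid modulo lcm(4641, 19) = 88179: x ≡ 46915 (mod 88179).
Verify against each original: 46915 mod 17 = 12, 46915 mod 3 = 1, 46915 mod 7 = 1, 46915 mod 13 = 11, 46915 mod 19 = 4.

x ≡ 46915 (mod 88179).


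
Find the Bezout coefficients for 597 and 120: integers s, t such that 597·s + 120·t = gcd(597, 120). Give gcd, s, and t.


Euclidean algorithm on (597, 120) — divide until remainder is 0:
  597 = 4 · 120 + 117
  120 = 1 · 117 + 3
  117 = 39 · 3 + 0
gcd(597, 120) = 3.
Track Bezout coefficients alongside the remainders: start with r₀ = 597 = a·1 + b·0 (s = 1, t = 0) and r₁ = 120 = a·0 + b·1 (s = 0, t = 1); each new remainder r_{k+1} = r_{k-1} − q_k·r_k inherits s_{k+1} = s_{k-1} − q_k·s_k, t_{k+1} = t_{k-1} − q_k·t_k, so r_k = a·s_k + b·t_k at every step:
  q = 4: r = 117, s = 1 − 4·0 = 1, t = 0 − 4·1 = -4  (check: 597·1 + 120·(-4) = 117)
  q = 1: r = 3, s = 0 − 1·1 = -1, t = 1 − 1·(-4) = 5  (check: 597·(-1) + 120·5 = 3)
The row with r = 3 (the gcd) gives the Bezout coefficients s = -1, t = 5.
Result: 597 · (-1) + 120 · (5) = 3.

gcd(597, 120) = 3; s = -1, t = 5 (check: 597·(-1) + 120·5 = 3).


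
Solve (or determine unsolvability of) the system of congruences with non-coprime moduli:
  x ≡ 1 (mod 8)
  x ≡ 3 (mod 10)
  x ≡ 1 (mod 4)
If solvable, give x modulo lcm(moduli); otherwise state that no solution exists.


Moduli 8, 10, 4 are not pairwise coprime, so CRT works modulo lcm(m_i) when all pairwise compatibility conditions hold.
Pairwise compatibility: gcd(m_i, m_j) must divide a_i - a_j for every pair.
Merge one congruence at a time:
  Start: x ≡ 1 (mod 8).
  Combine with x ≡ 3 (mod 10): gcd(8, 10) = 2; 3 - 1 = 2, which IS divisible by 2, so compatible.
    Write x = 1 + 8·t and substitute into x ≡ 3 (mod 10): 8·t ≡ 3 − 1 = 2 (mod 10).
    Divide the congruence (and modulus) by g = 2: 4·t ≡ 1 (mod 5).
    The inverse of 4 mod 5 is 4 (since 4·4 = 16 = 3·5 + 1), so t ≡ 4·1 = 4 ≡ 4 (mod 5).
    Then x = 1 + 8·4 = 33, valid modulo lcm(8, 10) = 40: x ≡ 33 (mod 40).
  Combine with x ≡ 1 (mod 4): gcd(40, 4) = 4; 1 - 33 = -32, which IS divisible by 4, so compatible.
    Write x = 33 + 40·t and substitute into x ≡ 1 (mod 4): 40·t ≡ 1 − 33 = -32 (mod 4).
    Divide the congruence (and modulus) by g = 4: 10·t ≡ -8 (mod 1).
    Modulo 1 every t works; take t = 0.
    Then x = 33 + 40·0 = 33, valid modulo lcm(40, 4) = 40: x ≡ 33 (mod 40).
Verify: 33 mod 8 = 1, 33 mod 10 = 3, 33 mod 4 = 1.

x ≡ 33 (mod 40).


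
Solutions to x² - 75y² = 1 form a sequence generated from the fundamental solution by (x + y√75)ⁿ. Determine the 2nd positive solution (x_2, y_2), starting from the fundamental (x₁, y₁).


Step 1: Find the fundamental solution (x₁, y₁) of x² - 75y² = 1.
  Expand √75 as a continued fraction. a₀ = ⌊√75⌋ = 8; iterate m_{k+1} = d_k·a_k − m_k, d_{k+1} = (75 − m_{k+1}²)/d_k, a_{k+1} = ⌊(a₀ + m_{k+1})/d_{k+1}⌋ (starting m₀ = 0, d₀ = 1), with convergents p_k = a_k·p_{k-1} + p_{k-2}, q_k = a_k·q_{k-1} + q_{k-2} (p₋₁ = 1, q₋₁ = 0):
  k = 0: a₀ = 8; p₀/q₀ = 8/1; p₀² − 75·q₀² = 64 − 75 = -11.
  k = 1: m = 8, d = 11, a = ⌊(8 + 8)/11⌋ = 1; p/q = (1·8 + 1)/(1·1 + 0) = 9/1; p² − 75·q² = 81 − 75 = 6.
  k = 2: m = 3, d = 6, a = ⌊(8 + 3)/6⌋ = 1; p/q = (1·9 + 8)/(1·1 + 1) = 17/2; p² − 75·q² = 289 − 300 = -11.
  k = 3: m = 3, d = 11, a = ⌊(8 + 3)/11⌋ = 1; p/q = (1·17 + 9)/(1·2 + 1) = 26/3; p² − 75·q² = 676 − 675 = 1.
  The first convergent with p² − 75·q² = 1 gives the fundamental solution (x₁, y₁) = (26, 3).
Step 2: Apply the recurrence (x_{n+1}, y_{n+1}) = (x₁x_n + 75y₁y_n, x₁y_n + y₁x_n) repeatedly.
  From (x_1, y_1) = (26, 3): x_2 = 26·26 + 75·3·3 = 1351; y_2 = 26·3 + 3·26 = 156.
Step 3: Verify x_2² - 75·y_2² = 1825201 - 1825200 = 1 (should be 1). ✓

(x_1, y_1) = (26, 3); (x_2, y_2) = (1351, 156).


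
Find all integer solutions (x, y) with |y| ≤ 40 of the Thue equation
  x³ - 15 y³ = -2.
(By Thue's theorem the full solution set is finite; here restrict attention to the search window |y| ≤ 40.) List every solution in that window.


The equation is x³ - 15y³ = -2. For fixed y, x³ = 15·y³ − 2, so a solution requires the RHS to be a perfect cube.
Strategy: iterate y from -40 to 40, compute RHS = 15·y³ − 2, and check whether it is a (positive or negative) perfect cube.
Check small values of y:
  y = 0: RHS = -2 is not a perfect cube.
  y = 1: RHS = 13 is not a perfect cube.
  y = -1: RHS = -17 is not a perfect cube.
  y = 2: RHS = 118 is not a perfect cube.
  y = -2: RHS = -122 is not a perfect cube.
  y = 3: RHS = 403 is not a perfect cube.
  y = -3: RHS = -407 is not a perfect cube.
Continuing the search up to |y| = 40 finds no solutions either.
No (x, y) in the scanned range satisfies the equation.

No integer solutions with |y| ≤ 40.


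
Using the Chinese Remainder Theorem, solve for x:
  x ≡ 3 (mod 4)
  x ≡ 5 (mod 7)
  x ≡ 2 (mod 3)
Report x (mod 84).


Moduli 4, 7, 3 are pairwise coprime; by CRT there is a unique solution modulo M = 4 · 7 · 3 = 84.
Solve pairwise, accumulating the modulus:
  Start with x ≡ 3 (mod 4).
  Combine with x ≡ 5 (mod 7): since gcd(4, 7) = 1, we get a unique residue mod 28.
    Write x = 3 + 4·t and substitute into x ≡ 5 (mod 7): 4·t ≡ 5 − 3 = 2 (mod 7).
    The inverse of 4 mod 7 is 2 (since 4·2 = 8 = 1·7 + 1), so t ≡ 2·2 = 4 ≡ 4 (mod 7).
    Then x = 3 + 4·4 = 19, valid modulo lcm(4, 7) = 28: x ≡ 19 (mod 28).
  Combine with x ≡ 2 (mod 3): since gcd(28, 3) = 1, we get a unique residue mod 84.
    Write x = 19 + 28·t and substitute into x ≡ 2 (mod 3): 28·t ≡ 2 − 19 = -17 (mod 3).
    Reduce coefficients mod 3: 1·t ≡ 1 (mod 3).
    So t ≡ 1 (mod 3).
    Then x = 19 + 28·1 = 47, valid modulo lcm(28, 3) = 84: x ≡ 47 (mod 84).
Verify: 47 mod 4 = 3 ✓, 47 mod 7 = 5 ✓, 47 mod 3 = 2 ✓.

x ≡ 47 (mod 84).


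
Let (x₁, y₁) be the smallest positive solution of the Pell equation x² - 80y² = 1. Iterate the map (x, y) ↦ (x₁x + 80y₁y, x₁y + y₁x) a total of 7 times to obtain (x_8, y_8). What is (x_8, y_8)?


Step 1: Find the fundamental solution (x₁, y₁) of x² - 80y² = 1.
  Expand √80 as a continued fraction. a₀ = ⌊√80⌋ = 8; iterate m_{k+1} = d_k·a_k − m_k, d_{k+1} = (80 − m_{k+1}²)/d_k, a_{k+1} = ⌊(a₀ + m_{k+1})/d_{k+1}⌋ (starting m₀ = 0, d₀ = 1), with convergents p_k = a_k·p_{k-1} + p_{k-2}, q_k = a_k·q_{k-1} + q_{k-2} (p₋₁ = 1, q₋₁ = 0):
  k = 0: a₀ = 8; p₀/q₀ = 8/1; p₀² − 80·q₀² = 64 − 80 = -16.
  k = 1: m = 8, d = 16, a = ⌊(8 + 8)/16⌋ = 1; p/q = (1·8 + 1)/(1·1 + 0) = 9/1; p² − 80·q² = 81 − 80 = 1.
  The first convergent with p² − 80·q² = 1 gives the fundamental solution (x₁, y₁) = (9, 1).
Step 2: Apply the recurrence (x_{n+1}, y_{n+1}) = (x₁x_n + 80y₁y_n, x₁y_n + y₁x_n) repeatedly.
  From (x_1, y_1) = (9, 1): x_2 = 9·9 + 80·1·1 = 161; y_2 = 9·1 + 1·9 = 18.
  From (x_2, y_2) = (161, 18): x_3 = 9·161 + 80·1·18 = 2889; y_3 = 9·18 + 1·161 = 323.
  From (x_3, y_3) = (2889, 323): x_4 = 9·2889 + 80·1·323 = 51841; y_4 = 9·323 + 1·2889 = 5796.
  From (x_4, y_4) = (51841, 5796): x_5 = 9·51841 + 80·1·5796 = 930249; y_5 = 9·5796 + 1·51841 = 104005.
  From (x_5, y_5) = (930249, 104005): x_6 = 9·930249 + 80·1·104005 = 16692641; y_6 = 9·104005 + 1·930249 = 1866294.
  From (x_6, y_6) = (16692641, 1866294): x_7 = 9·16692641 + 80·1·1866294 = 299537289; y_7 = 9·1866294 + 1·16692641 = 33489287.
  From (x_7, y_7) = (299537289, 33489287): x_8 = 9·299537289 + 80·1·33489287 = 5374978561; y_8 = 9·33489287 + 1·299537289 = 600940872.
Step 3: Verify x_8² - 80·y_8² = 28890394531209630721 - 28890394531209630720 = 1 (should be 1). ✓

(x_1, y_1) = (9, 1); (x_8, y_8) = (5374978561, 600940872).


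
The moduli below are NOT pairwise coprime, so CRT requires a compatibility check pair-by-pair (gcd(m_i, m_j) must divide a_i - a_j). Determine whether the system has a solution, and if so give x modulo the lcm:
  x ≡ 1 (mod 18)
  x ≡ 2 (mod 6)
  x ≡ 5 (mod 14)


Moduli 18, 6, 14 are not pairwise coprime, so CRT works modulo lcm(m_i) when all pairwise compatibility conditions hold.
Pairwise compatibility: gcd(m_i, m_j) must divide a_i - a_j for every pair.
Merge one congruence at a time:
  Start: x ≡ 1 (mod 18).
  Combine with x ≡ 2 (mod 6): gcd(18, 6) = 6, and 2 - 1 = 1 is NOT divisible by 6.
    ⇒ system is inconsistent (no integer solution).

No solution (the system is inconsistent).


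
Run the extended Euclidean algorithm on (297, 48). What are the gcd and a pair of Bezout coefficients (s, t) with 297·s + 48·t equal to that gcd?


Euclidean algorithm on (297, 48) — divide until remainder is 0:
  297 = 6 · 48 + 9
  48 = 5 · 9 + 3
  9 = 3 · 3 + 0
gcd(297, 48) = 3.
Track Bezout coefficients alongside the remainders: start with r₀ = 297 = a·1 + b·0 (s = 1, t = 0) and r₁ = 48 = a·0 + b·1 (s = 0, t = 1); each new remainder r_{k+1} = r_{k-1} − q_k·r_k inherits s_{k+1} = s_{k-1} − q_k·s_k, t_{k+1} = t_{k-1} − q_k·t_k, so r_k = a·s_k + b·t_k at every step:
  q = 6: r = 9, s = 1 − 6·0 = 1, t = 0 − 6·1 = -6  (check: 297·1 + 48·(-6) = 9)
  q = 5: r = 3, s = 0 − 5·1 = -5, t = 1 − 5·(-6) = 31  (check: 297·(-5) + 48·31 = 3)
The row with r = 3 (the gcd) gives the Bezout coefficients s = -5, t = 31.
Result: 297 · (-5) + 48 · (31) = 3.

gcd(297, 48) = 3; s = -5, t = 31 (check: 297·(-5) + 48·31 = 3).


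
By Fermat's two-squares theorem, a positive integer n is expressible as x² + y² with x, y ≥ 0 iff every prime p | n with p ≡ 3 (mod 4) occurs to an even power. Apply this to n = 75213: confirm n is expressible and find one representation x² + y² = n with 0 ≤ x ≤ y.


Step 1: Factor n = 75213 = 3^2 · 61 · 137.
Step 2: Check the mod-4 condition on each prime factor: 3 ≡ 3 (mod 4), exponent 2 (must be even); 61 ≡ 1 (mod 4), exponent 1; 137 ≡ 1 (mod 4), exponent 1.
All primes ≡ 3 (mod 4) appear to even exponent (or don't appear), so by the two-squares theorem n IS expressible as a sum of two squares.
Step 3: Build a representation. Group n = k² · m with k = 3 and m = 61 · 137 = 8357 (a product of primes ≡ 1 (mod 4)); a representation of m scales to one of n via (k·x)² + (k·y)² = k²(x² + y²). Each prime p ≡ 1 (mod 4) is itself a sum of two squares; find a² by testing p − a² for a perfect square:
  61: 61 − 1² = 60, 61 − 2² = 57, 61 − 3² = 52, 61 − 4² = 45, 61 − 5² = 36 = 6² ⇒ 61 = 5² + 6².
  137: 137 − 1² = 136, 137 − 2² = 133, 137 − 3² = 128, 137 − 4² = 121 = 11² ⇒ 137 = 4² + 11².
  Combine using the Brahmagupta–Fibonacci identity (a² + b²)(c² + d²) = (ac − bd)² + (ad + bc)² = (ac + bd)² + (ad − bc)²:
  61 · 137 = 8357: from (5² + 6²)(4² + 11²), take (5·4 − 6·11, 5·11 + 6·4) = (20 − 66, 55 + 24) = (-46, 79); dropping signs (only squares matter) gives (46, 79); check 46² + 79² = 2116 + 6241 = 8357 ✓.
  Scale by k = 3: (3·46, 3·79) = (138, 237).
Step 4: Order so x ≤ y and verify: 138² + 237² = 19044 + 56169 = 75213 = n. ✓

n = 75213 = 138² + 237² (one valid representation with x ≤ y).


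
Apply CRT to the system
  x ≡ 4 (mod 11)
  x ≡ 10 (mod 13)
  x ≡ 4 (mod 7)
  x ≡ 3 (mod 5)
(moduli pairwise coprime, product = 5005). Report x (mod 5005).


Product of moduli M = 11 · 13 · 7 · 5 = 5005.
Merge one congruence at a time:
  Start: x ≡ 4 (mod 11).
  Combine with x ≡ 10 (mod 13); new modulus lcm = 143.
    Write x = 4 + 11·t and substitute into x ≡ 10 (mod 13): 11·t ≡ 10 − 4 = 6 (mod 13).
    The inverse of 11 mod 13 is 6 (since 11·6 = 66 = 5·13 + 1), so t ≡ 6·6 = 36 ≡ 10 (mod 13).
    Then x = 4 + 11·10 = 114, valid modulo lcm(11, 13) = 143: x ≡ 114 (mod 143).
  Combine with x ≡ 4 (mod 7); new modulus lcm = 1001.
    Write x = 114 + 143·t and substitute into x ≡ 4 (mod 7): 143·t ≡ 4 − 114 = -110 (mod 7).
    Reduce coefficients mod 7: 3·t ≡ 2 (mod 7).
    The inverse of 3 mod 7 is 5 (since 3·5 = 15 = 2·7 + 1), so t ≡ 5·2 = 10 ≡ 3 (mod 7).
    Then x = 114 + 143·3 = 543, valid modulo lcm(143, 7) = 1001: x ≡ 543 (mod 1001).
  Combine with x ≡ 3 (mod 5); new modulus lcm = 5005.
    Write x = 543 + 1001·t and substitute into x ≡ 3 (mod 5): 1001·t ≡ 3 − 543 = -540 (mod 5).
    Reduce coefficients mod 5: 1·t ≡ 0 (mod 5).
    So t ≡ 0 (mod 5).
    Then x = 543 + 1001·0 = 543, valid modulo lcm(1001, 5) = 5005: x ≡ 543 (mod 5005).
Verify against each original: 543 mod 11 = 4, 543 mod 13 = 10, 543 mod 7 = 4, 543 mod 5 = 3.

x ≡ 543 (mod 5005).


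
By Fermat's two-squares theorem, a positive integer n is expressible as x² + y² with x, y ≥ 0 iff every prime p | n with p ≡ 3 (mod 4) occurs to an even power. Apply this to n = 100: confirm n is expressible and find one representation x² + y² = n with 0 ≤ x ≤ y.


Step 1: Factor n = 100 = 2^2 · 5^2.
Step 2: Check the mod-4 condition on each prime factor: 2 = 2 (special); 5 ≡ 1 (mod 4), exponent 2.
All primes ≡ 3 (mod 4) appear to even exponent (or don't appear), so by the two-squares theorem n IS expressible as a sum of two squares.
Step 3: Build a representation. Group n = k² · m with k = 2 and m = 5 · 5 = 25 (a product of primes ≡ 1 (mod 4)); a representation of m scales to one of n via (k·x)² + (k·y)² = k²(x² + y²). Each prime p ≡ 1 (mod 4) is itself a sum of two squares; find a² by testing p − a² for a perfect square:
  5: 5 − 1² = 4 = 2² ⇒ 5 = 1² + 2².
  Combine using the Brahmagupta–Fibonacci identity (a² + b²)(c² + d²) = (ac − bd)² + (ad + bc)² = (ac + bd)² + (ad − bc)²:
  5 · 5 = 25: from (1² + 2²)(1² + 2²), take (1·1 − 2·2, 1·2 + 2·1) = (1 − 4, 2 + 2) = (-3, 4); dropping signs (only squares matter) gives (3, 4); check 3² + 4² = 9 + 16 = 25 ✓.
  Scale by k = 2: (2·3, 2·4) = (6, 8).
Step 4: Order so x ≤ y and verify: 6² + 8² = 36 + 64 = 100 = n. ✓

n = 100 = 6² + 8² (one valid representation with x ≤ y).


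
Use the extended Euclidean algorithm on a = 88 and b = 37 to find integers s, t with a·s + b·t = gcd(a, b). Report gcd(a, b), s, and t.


Euclidean algorithm on (88, 37) — divide until remainder is 0:
  88 = 2 · 37 + 14
  37 = 2 · 14 + 9
  14 = 1 · 9 + 5
  9 = 1 · 5 + 4
  5 = 1 · 4 + 1
  4 = 4 · 1 + 0
gcd(88, 37) = 1.
Track Bezout coefficients alongside the remainders: start with r₀ = 88 = a·1 + b·0 (s = 1, t = 0) and r₁ = 37 = a·0 + b·1 (s = 0, t = 1); each new remainder r_{k+1} = r_{k-1} − q_k·r_k inherits s_{k+1} = s_{k-1} − q_k·s_k, t_{k+1} = t_{k-1} − q_k·t_k, so r_k = a·s_k + b·t_k at every step:
  q = 2: r = 14, s = 1 − 2·0 = 1, t = 0 − 2·1 = -2  (check: 88·1 + 37·(-2) = 14)
  q = 2: r = 9, s = 0 − 2·1 = -2, t = 1 − 2·(-2) = 5  (check: 88·(-2) + 37·5 = 9)
  q = 1: r = 5, s = 1 − 1·(-2) = 3, t = -2 − 1·5 = -7  (check: 88·3 + 37·(-7) = 5)
  q = 1: r = 4, s = -2 − 1·3 = -5, t = 5 − 1·(-7) = 12  (check: 88·(-5) + 37·12 = 4)
  q = 1: r = 1, s = 3 − 1·(-5) = 8, t = -7 − 1·12 = -19  (check: 88·8 + 37·(-19) = 1)
The row with r = 1 (the gcd) gives the Bezout coefficients s = 8, t = -19.
Result: 88 · (8) + 37 · (-19) = 1.

gcd(88, 37) = 1; s = 8, t = -19 (check: 88·8 + 37·(-19) = 1).


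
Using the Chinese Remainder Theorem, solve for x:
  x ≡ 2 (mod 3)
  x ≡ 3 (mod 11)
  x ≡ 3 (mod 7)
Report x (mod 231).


Moduli 3, 11, 7 are pairwise coprime; by CRT there is a unique solution modulo M = 3 · 11 · 7 = 231.
Solve pairwise, accumulating the modulus:
  Start with x ≡ 2 (mod 3).
  Combine with x ≡ 3 (mod 11): since gcd(3, 11) = 1, we get a unique residue mod 33.
    Write x = 2 + 3·t and substitute into x ≡ 3 (mod 11): 3·t ≡ 3 − 2 = 1 (mod 11).
    The inverse of 3 mod 11 is 4 (since 3·4 = 12 = 1·11 + 1), so t ≡ 4·1 = 4 ≡ 4 (mod 11).
    Then x = 2 + 3·4 = 14, valid modulo lcm(3, 11) = 33: x ≡ 14 (mod 33).
  Combine with x ≡ 3 (mod 7): since gcd(33, 7) = 1, we get a unique residue mod 231.
    Write x = 14 + 33·t and substitute into x ≡ 3 (mod 7): 33·t ≡ 3 − 14 = -11 (mod 7).
    Reduce coefficients mod 7: 5·t ≡ 3 (mod 7).
    The inverse of 5 mod 7 is 3 (since 5·3 = 15 = 2·7 + 1), so t ≡ 3·3 = 9 ≡ 2 (mod 7).
    Then x = 14 + 33·2 = 80, valid modulo lcm(33, 7) = 231: x ≡ 80 (mod 231).
Verify: 80 mod 3 = 2 ✓, 80 mod 11 = 3 ✓, 80 mod 7 = 3 ✓.

x ≡ 80 (mod 231).


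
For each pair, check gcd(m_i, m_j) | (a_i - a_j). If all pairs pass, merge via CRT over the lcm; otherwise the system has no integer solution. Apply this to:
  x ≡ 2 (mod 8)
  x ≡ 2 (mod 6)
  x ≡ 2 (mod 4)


Moduli 8, 6, 4 are not pairwise coprime, so CRT works modulo lcm(m_i) when all pairwise compatibility conditions hold.
Pairwise compatibility: gcd(m_i, m_j) must divide a_i - a_j for every pair.
Merge one congruence at a time:
  Start: x ≡ 2 (mod 8).
  Combine with x ≡ 2 (mod 6): gcd(8, 6) = 2; 2 - 2 = 0, which IS divisible by 2, so compatible.
    Write x = 2 + 8·t and substitute into x ≡ 2 (mod 6): 8·t ≡ 2 − 2 = 0 (mod 6).
    Divide the congruence (and modulus) by g = 2: 4·t ≡ 0 (mod 3).
    Reduce coefficients mod 3: 1·t ≡ 0 (mod 3).
    So t ≡ 0 (mod 3).
    Then x = 2 + 8·0 = 2, valid modulo lcm(8, 6) = 24: x ≡ 2 (mod 24).
  Combine with x ≡ 2 (mod 4): gcd(24, 4) = 4; 2 - 2 = 0, which IS divisible by 4, so compatible.
    Write x = 2 + 24·t and substitute into x ≡ 2 (mod 4): 24·t ≡ 2 − 2 = 0 (mod 4).
    Divide the congruence (and modulus) by g = 4: 6·t ≡ 0 (mod 1).
    Modulo 1 every t works; take t = 0.
    Then x = 2 + 24·0 = 2, valid modulo lcm(24, 4) = 24: x ≡ 2 (mod 24).
Verify: 2 mod 8 = 2, 2 mod 6 = 2, 2 mod 4 = 2.

x ≡ 2 (mod 24).


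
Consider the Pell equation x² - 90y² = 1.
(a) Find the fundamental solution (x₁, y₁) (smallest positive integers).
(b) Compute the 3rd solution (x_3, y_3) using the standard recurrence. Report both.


Step 1: Find the fundamental solution (x₁, y₁) of x² - 90y² = 1.
  Expand √90 as a continued fraction. a₀ = ⌊√90⌋ = 9; iterate m_{k+1} = d_k·a_k − m_k, d_{k+1} = (90 − m_{k+1}²)/d_k, a_{k+1} = ⌊(a₀ + m_{k+1})/d_{k+1}⌋ (starting m₀ = 0, d₀ = 1), with convergents p_k = a_k·p_{k-1} + p_{k-2}, q_k = a_k·q_{k-1} + q_{k-2} (p₋₁ = 1, q₋₁ = 0):
  k = 0: a₀ = 9; p₀/q₀ = 9/1; p₀² − 90·q₀² = 81 − 90 = -9.
  k = 1: m = 9, d = 9, a = ⌊(9 + 9)/9⌋ = 2; p/q = (2·9 + 1)/(2·1 + 0) = 19/2; p² − 90·q² = 361 − 360 = 1.
  The first convergent with p² − 90·q² = 1 gives the fundamental solution (x₁, y₁) = (19, 2).
Step 2: Apply the recurrence (x_{n+1}, y_{n+1}) = (x₁x_n + 90y₁y_n, x₁y_n + y₁x_n) repeatedly.
  From (x_1, y_1) = (19, 2): x_2 = 19·19 + 90·2·2 = 721; y_2 = 19·2 + 2·19 = 76.
  From (x_2, y_2) = (721, 76): x_3 = 19·721 + 90·2·76 = 27379; y_3 = 19·76 + 2·721 = 2886.
Step 3: Verify x_3² - 90·y_3² = 749609641 - 749609640 = 1 (should be 1). ✓

(x_1, y_1) = (19, 2); (x_3, y_3) = (27379, 2886).


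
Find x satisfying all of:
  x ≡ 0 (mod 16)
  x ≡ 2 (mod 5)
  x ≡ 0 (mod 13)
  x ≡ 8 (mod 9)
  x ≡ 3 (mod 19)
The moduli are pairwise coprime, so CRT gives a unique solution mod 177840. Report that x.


Product of moduli M = 16 · 5 · 13 · 9 · 19 = 177840.
Merge one congruence at a time:
  Start: x ≡ 0 (mod 16).
  Combine with x ≡ 2 (mod 5); new modulus lcm = 80.
    Write x = 0 + 16·t and substitute into x ≡ 2 (mod 5): 16·t ≡ 2 − 0 = 2 (mod 5).
    Reduce coefficients mod 5: 1·t ≡ 2 (mod 5).
    So t ≡ 2 (mod 5).
    Then x = 0 + 16·2 = 32, valid modulo lcm(16, 5) = 80: x ≡ 32 (mod 80).
  Combine with x ≡ 0 (mod 13); new modulus lcm = 1040.
    Write x = 32 + 80·t and substitute into x ≡ 0 (mod 13): 80·t ≡ 0 − 32 = -32 (mod 13).
    Reduce coefficients mod 13: 2·t ≡ 7 (mod 13).
    The inverse of 2 mod 13 is 7 (since 2·7 = 14 = 1·13 + 1), so t ≡ 7·7 = 49 ≡ 10 (mod 13).
    Then x = 32 + 80·10 = 832, valid modulo lcm(80, 13) = 1040: x ≡ 832 (mod 1040).
  Combine with x ≡ 8 (mod 9); new modulus lcm = 9360.
    Write x = 832 + 1040·t and substitute into x ≡ 8 (mod 9): 1040·t ≡ 8 − 832 = -824 (mod 9).
    Reduce coefficients mod 9: 5·t ≡ 4 (mod 9).
    The inverse of 5 mod 9 is 2 (since 5·2 = 10 = 1·9 + 1), so t ≡ 2·4 = 8 ≡ 8 (mod 9).
    Then x = 832 + 1040·8 = 9152, valid modulo lcm(1040, 9) = 9360: x ≡ 9152 (mod 9360).
  Combine with x ≡ 3 (mod 19); new modulus lcm = 177840.
    Write x = 9152 + 9360·t and substitute into x ≡ 3 (mod 19): 9360·t ≡ 3 − 9152 = -9149 (mod 19).
    Reduce coefficients mod 19: 12·t ≡ 9 (mod 19).
    The inverse of 12 mod 19 is 8 (since 12·8 = 96 = 5·19 + 1), so t ≡ 8·9 = 72 ≡ 15 (mod 19).
    Then x = 9152 + 9360·15 = 149552, valid modulo lcm(9360, 19) = 177840: x ≡ 149552 (mod 177840).
Verify against each original: 149552 mod 16 = 0, 149552 mod 5 = 2, 149552 mod 13 = 0, 149552 mod 9 = 8, 149552 mod 19 = 3.

x ≡ 149552 (mod 177840).


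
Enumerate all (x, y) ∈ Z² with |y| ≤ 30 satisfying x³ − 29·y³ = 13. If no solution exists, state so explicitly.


The equation is x³ - 29y³ = 13. For fixed y, x³ = 29·y³ + 13, so a solution requires the RHS to be a perfect cube.
Strategy: iterate y from -30 to 30, compute RHS = 29·y³ + 13, and check whether it is a (positive or negative) perfect cube.
Check small values of y:
  y = 0: RHS = 13 is not a perfect cube.
  y = 1: RHS = 42 is not a perfect cube.
  y = -1: RHS = -16 is not a perfect cube.
  y = 2: RHS = 245 is not a perfect cube.
  y = -2: RHS = -219 is not a perfect cube.
  y = 3: RHS = 796 is not a perfect cube.
  y = -3: RHS = -770 is not a perfect cube.
Continuing the search up to |y| = 30 finds no solutions either.
No (x, y) in the scanned range satisfies the equation.

No integer solutions with |y| ≤ 30.


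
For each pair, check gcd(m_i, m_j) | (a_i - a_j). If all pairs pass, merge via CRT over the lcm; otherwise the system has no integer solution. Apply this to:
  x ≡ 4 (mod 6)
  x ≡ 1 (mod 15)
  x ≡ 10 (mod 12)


Moduli 6, 15, 12 are not pairwise coprime, so CRT works modulo lcm(m_i) when all pairwise compatibility conditions hold.
Pairwise compatibility: gcd(m_i, m_j) must divide a_i - a_j for every pair.
Merge one congruence at a time:
  Start: x ≡ 4 (mod 6).
  Combine with x ≡ 1 (mod 15): gcd(6, 15) = 3; 1 - 4 = -3, which IS divisible by 3, so compatible.
    Write x = 4 + 6·t and substitute into x ≡ 1 (mod 15): 6·t ≡ 1 − 4 = -3 (mod 15).
    Divide the congruence (and modulus) by g = 3: 2·t ≡ -1 (mod 5).
    Reduce coefficients mod 5: 2·t ≡ 4 (mod 5).
    The inverse of 2 mod 5 is 3 (since 2·3 = 6 = 1·5 + 1), so t ≡ 3·4 = 12 ≡ 2 (mod 5).
    Then x = 4 + 6·2 = 16, valid modulo lcm(6, 15) = 30: x ≡ 16 (mod 30).
  Combine with x ≡ 10 (mod 12): gcd(30, 12) = 6; 10 - 16 = -6, which IS divisible by 6, so compatible.
    Write x = 16 + 30·t and substitute into x ≡ 10 (mod 12): 30·t ≡ 10 − 16 = -6 (mod 12).
    Divide the congruence (and modulus) by g = 6: 5·t ≡ -1 (mod 2).
    Reduce coefficients mod 2: 1·t ≡ 1 (mod 2).
    So t ≡ 1 (mod 2).
    Then x = 16 + 30·1 = 46, valid modulo lcm(30, 12) = 60: x ≡ 46 (mod 60).
Verify: 46 mod 6 = 4, 46 mod 15 = 1, 46 mod 12 = 10.

x ≡ 46 (mod 60).


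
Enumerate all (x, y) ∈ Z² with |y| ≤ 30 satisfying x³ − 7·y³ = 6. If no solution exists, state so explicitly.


The equation is x³ - 7y³ = 6. For fixed y, x³ = 7·y³ + 6, so a solution requires the RHS to be a perfect cube.
Strategy: iterate y from -30 to 30, compute RHS = 7·y³ + 6, and check whether it is a (positive or negative) perfect cube.
Check small values of y:
  y = 0: RHS = 6 is not a perfect cube.
  y = 1: RHS = 13 is not a perfect cube.
  y = -1: RHS = -1 = (-1)³ ⇒ x = -1 works.
  y = 2: RHS = 62 is not a perfect cube.
  y = -2: RHS = -50 is not a perfect cube.
  y = 3: RHS = 195 is not a perfect cube.
  y = -3: RHS = -183 is not a perfect cube.
Continuing the search up to |y| = 30 finds no further solutions beyond those listed.
Collected solutions: (-1, -1).

Solutions (with |y| ≤ 30): (-1, -1).


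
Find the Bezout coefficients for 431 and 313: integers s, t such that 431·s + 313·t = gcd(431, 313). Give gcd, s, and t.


Euclidean algorithm on (431, 313) — divide until remainder is 0:
  431 = 1 · 313 + 118
  313 = 2 · 118 + 77
  118 = 1 · 77 + 41
  77 = 1 · 41 + 36
  41 = 1 · 36 + 5
  36 = 7 · 5 + 1
  5 = 5 · 1 + 0
gcd(431, 313) = 1.
Track Bezout coefficients alongside the remainders: start with r₀ = 431 = a·1 + b·0 (s = 1, t = 0) and r₁ = 313 = a·0 + b·1 (s = 0, t = 1); each new remainder r_{k+1} = r_{k-1} − q_k·r_k inherits s_{k+1} = s_{k-1} − q_k·s_k, t_{k+1} = t_{k-1} − q_k·t_k, so r_k = a·s_k + b·t_k at every step:
  q = 1: r = 118, s = 1 − 1·0 = 1, t = 0 − 1·1 = -1  (check: 431·1 + 313·(-1) = 118)
  q = 2: r = 77, s = 0 − 2·1 = -2, t = 1 − 2·(-1) = 3  (check: 431·(-2) + 313·3 = 77)
  q = 1: r = 41, s = 1 − 1·(-2) = 3, t = -1 − 1·3 = -4  (check: 431·3 + 313·(-4) = 41)
  q = 1: r = 36, s = -2 − 1·3 = -5, t = 3 − 1·(-4) = 7  (check: 431·(-5) + 313·7 = 36)
  q = 1: r = 5, s = 3 − 1·(-5) = 8, t = -4 − 1·7 = -11  (check: 431·8 + 313·(-11) = 5)
  q = 7: r = 1, s = -5 − 7·8 = -61, t = 7 − 7·(-11) = 84  (check: 431·(-61) + 313·84 = 1)
The row with r = 1 (the gcd) gives the Bezout coefficients s = -61, t = 84.
Result: 431 · (-61) + 313 · (84) = 1.

gcd(431, 313) = 1; s = -61, t = 84 (check: 431·(-61) + 313·84 = 1).


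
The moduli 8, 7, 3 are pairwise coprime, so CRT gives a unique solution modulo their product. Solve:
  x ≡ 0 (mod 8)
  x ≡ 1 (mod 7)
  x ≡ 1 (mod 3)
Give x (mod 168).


Moduli 8, 7, 3 are pairwise coprime; by CRT there is a unique solution modulo M = 8 · 7 · 3 = 168.
Solve pairwise, accumulating the modulus:
  Start with x ≡ 0 (mod 8).
  Combine with x ≡ 1 (mod 7): since gcd(8, 7) = 1, we get a unique residue mod 56.
    Write x = 0 + 8·t and substitute into x ≡ 1 (mod 7): 8·t ≡ 1 − 0 = 1 (mod 7).
    Reduce coefficients mod 7: 1·t ≡ 1 (mod 7).
    So t ≡ 1 (mod 7).
    Then x = 0 + 8·1 = 8, valid modulo lcm(8, 7) = 56: x ≡ 8 (mod 56).
  Combine with x ≡ 1 (mod 3): since gcd(56, 3) = 1, we get a unique residue mod 168.
    Write x = 8 + 56·t and substitute into x ≡ 1 (mod 3): 56·t ≡ 1 − 8 = -7 (mod 3).
    Reduce coefficients mod 3: 2·t ≡ 2 (mod 3).
    The inverse of 2 mod 3 is 2 (since 2·2 = 4 = 1·3 + 1), so t ≡ 2·2 = 4 ≡ 1 (mod 3).
    Then x = 8 + 56·1 = 64, valid modulo lcm(56, 3) = 168: x ≡ 64 (mod 168).
Verify: 64 mod 8 = 0 ✓, 64 mod 7 = 1 ✓, 64 mod 3 = 1 ✓.

x ≡ 64 (mod 168).


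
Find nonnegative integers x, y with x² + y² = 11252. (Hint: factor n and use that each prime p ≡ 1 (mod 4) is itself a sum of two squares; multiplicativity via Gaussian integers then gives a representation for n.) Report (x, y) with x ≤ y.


Step 1: Factor n = 11252 = 2^2 · 29 · 97.
Step 2: Check the mod-4 condition on each prime factor: 2 = 2 (special); 29 ≡ 1 (mod 4), exponent 1; 97 ≡ 1 (mod 4), exponent 1.
All primes ≡ 3 (mod 4) appear to even exponent (or don't appear), so by the two-squares theorem n IS expressible as a sum of two squares.
Step 3: Build a representation. Group n = k² · m with k = 2 and m = 29 · 97 = 2813 (a product of primes ≡ 1 (mod 4)); a representation of m scales to one of n via (k·x)² + (k·y)² = k²(x² + y²). Each prime p ≡ 1 (mod 4) is itself a sum of two squares; find a² by testing p − a² for a perfect square:
  29: 29 − 1² = 28, 29 − 2² = 25 = 5² ⇒ 29 = 2² + 5².
  97: 97 − 1² = 96, 97 − 2² = 93, 97 − 3² = 88, 97 − 4² = 81 = 9² ⇒ 97 = 4² + 9².
  Combine using the Brahmagupta–Fibonacci identity (a² + b²)(c² + d²) = (ac − bd)² + (ad + bc)² = (ac + bd)² + (ad − bc)²:
  29 · 97 = 2813: from (2² + 5²)(4² + 9²), take (2·4 − 5·9, 2·9 + 5·4) = (8 − 45, 18 + 20) = (-37, 38); dropping signs (only squares matter) gives (37, 38); check 37² + 38² = 1369 + 1444 = 2813 ✓.
  Scale by k = 2: (2·37, 2·38) = (74, 76).
Step 4: Order so x ≤ y and verify: 74² + 76² = 5476 + 5776 = 11252 = n. ✓

n = 11252 = 74² + 76² (one valid representation with x ≤ y).
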